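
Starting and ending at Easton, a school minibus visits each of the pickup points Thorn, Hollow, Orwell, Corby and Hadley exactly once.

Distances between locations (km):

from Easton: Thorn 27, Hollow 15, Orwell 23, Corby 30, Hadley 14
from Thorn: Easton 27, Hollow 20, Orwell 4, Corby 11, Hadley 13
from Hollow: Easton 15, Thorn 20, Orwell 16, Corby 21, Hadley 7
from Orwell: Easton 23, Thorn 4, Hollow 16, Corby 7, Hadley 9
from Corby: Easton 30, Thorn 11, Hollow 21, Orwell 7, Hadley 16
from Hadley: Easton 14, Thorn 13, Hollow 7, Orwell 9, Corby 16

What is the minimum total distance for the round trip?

Minimum total distance: 74 km.

With 5 stops there are 5!/2 = 60 distinct round trips (a route and its reverse cost the same).
Easton-Thorn-Hollow-Orwell-Corby-Hadley-Easton: 27+20+16+7+16+14 = 100
Easton-Thorn-Hollow-Orwell-Hadley-Corby-Easton: 27+20+16+9+16+30 = 118
Easton-Thorn-Hollow-Corby-Orwell-Hadley-Easton: 27+20+21+7+9+14 = 98
Easton-Thorn-Hollow-Corby-Hadley-Orwell-Easton: 27+20+21+16+9+23 = 116
Easton-Thorn-Hollow-Hadley-Orwell-Corby-Easton: 27+20+7+9+7+30 = 100
Easton-Thorn-Hollow-Hadley-Corby-Orwell-Easton: 27+20+7+16+7+23 = 100
Easton-Thorn-Orwell-Hollow-Corby-Hadley-Easton: 27+4+16+21+16+14 = 98
Easton-Thorn-Orwell-Hollow-Hadley-Corby-Easton: 27+4+16+7+16+30 = 100
Easton-Thorn-Orwell-Corby-Hollow-Hadley-Easton: 27+4+7+21+7+14 = 80
Easton-Thorn-Orwell-Corby-Hadley-Hollow-Easton: 27+4+7+16+7+15 = 76
Easton-Thorn-Orwell-Hadley-Hollow-Corby-Easton: 27+4+9+7+21+30 = 98
Easton-Thorn-Orwell-Hadley-Corby-Hollow-Easton: 27+4+9+16+21+15 = 92
Easton-Thorn-Corby-Hollow-Orwell-Hadley-Easton: 27+11+21+16+9+14 = 98
Easton-Thorn-Corby-Hollow-Hadley-Orwell-Easton: 27+11+21+7+9+23 = 98
… (46 more)
Easton-Hollow-Corby-Thorn-Orwell-Hadley-Easton: 15+21+11+4+9+14 = 74  ← best
The minimum is 74.
One optimal route: Easton → Hollow → Corby → Thorn → Orwell → Hadley → Easton (or its reverse).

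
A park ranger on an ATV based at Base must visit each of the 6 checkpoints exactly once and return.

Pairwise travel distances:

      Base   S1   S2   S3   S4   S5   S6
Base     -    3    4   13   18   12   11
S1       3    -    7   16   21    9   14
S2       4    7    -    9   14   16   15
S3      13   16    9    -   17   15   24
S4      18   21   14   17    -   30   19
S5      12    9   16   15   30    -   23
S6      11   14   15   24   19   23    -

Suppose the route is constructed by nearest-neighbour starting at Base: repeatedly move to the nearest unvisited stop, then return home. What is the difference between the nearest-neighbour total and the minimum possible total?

Excess over optimum: 14.

Base: S1=3, S2=4, S6=11, S5=12, S3=13, S4=18 ⇒ S1
S1: S2=7, S5=9, S6=14, S3=16, S4=21 ⇒ S2
S2: S3=9, S4=14, S6=15, S5=16 ⇒ S3
S3: S5=15, S4=17, S6=24 ⇒ S5
S5: S6=23, S4=30 ⇒ S6
S6: S4=19 ⇒ S4
NN route Base → S1 → S2 → S3 → S5 → S6 → S4 → Base costs 94.
Optimal: Base → S1 → S5 → S3 → S2 → S4 → S6 → Base costs 80 (by enumerating all 360 distinct tours).
Excess = 94 − 80 = 14.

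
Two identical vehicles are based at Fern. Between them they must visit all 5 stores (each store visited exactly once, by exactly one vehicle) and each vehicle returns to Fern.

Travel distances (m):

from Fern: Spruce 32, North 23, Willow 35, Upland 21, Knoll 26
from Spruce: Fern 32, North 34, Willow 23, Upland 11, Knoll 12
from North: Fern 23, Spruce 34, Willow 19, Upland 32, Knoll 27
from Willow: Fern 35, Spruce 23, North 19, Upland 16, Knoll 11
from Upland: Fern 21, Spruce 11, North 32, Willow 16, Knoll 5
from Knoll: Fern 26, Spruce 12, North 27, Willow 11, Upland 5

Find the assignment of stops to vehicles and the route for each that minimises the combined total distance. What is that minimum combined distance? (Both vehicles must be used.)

136 m — the smallest possible combined total.

There are 2^4 − 1 = 15 ways to divide the 5 stops into two non-empty groups. For each, the best each vehicle can do is its own shortest tour through its group:
  {Spruce} + {North, Willow, Upland, Knoll}: 64 + 79 = 143
  {North} + {Spruce, Willow, Upland, Knoll}: 46 + 90 = 136
  {Spruce, North} + {Willow, Upland, Knoll}: 89 + 72 = 161
  {Willow} + {Spruce, North, Upland, Knoll}: 70 + 94 = 164
  {Spruce, Willow} + {North, Upland, Knoll}: 90 + 76 = 166
  {North, Willow} + {Spruce, Upland, Knoll}: 77 + 70 = 147
  … (15 splits in total)
Best: vehicle 1 Fern → North → Fern = 46; vehicle 2 Fern → Willow → Knoll → Spruce → Upland → Fern = 90; combined 136.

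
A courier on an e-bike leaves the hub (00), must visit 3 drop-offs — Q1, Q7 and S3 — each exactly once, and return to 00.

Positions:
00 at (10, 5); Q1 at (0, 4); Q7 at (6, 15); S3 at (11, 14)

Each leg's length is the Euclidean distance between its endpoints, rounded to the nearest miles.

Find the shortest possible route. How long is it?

Shortest round trip = 37 miles.

There are 3 distinct closed tours to check (reversals are equivalent).
00 - Q1 - Q7 - S3 - 00: 10+13+5+9 = 37
00 - Q1 - S3 - Q7 - 00: 10+15+5+11 = 41
00 - Q7 - Q1 - S3 - 00: 11+13+15+9 = 48
The minimum is 37.
One optimal route: 00 → Q1 → Q7 → S3 → 00 (or its reverse).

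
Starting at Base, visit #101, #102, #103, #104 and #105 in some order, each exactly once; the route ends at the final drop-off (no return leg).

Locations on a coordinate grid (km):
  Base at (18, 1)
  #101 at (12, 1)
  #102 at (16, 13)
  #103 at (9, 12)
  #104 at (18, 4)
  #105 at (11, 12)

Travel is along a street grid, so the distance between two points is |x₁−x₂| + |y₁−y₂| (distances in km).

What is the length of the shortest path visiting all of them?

Shortest open route: 34 km.

There are 5! = 120 possible orderings.
Base → #101 → #102 → #103 → #104 → #105: 6+16+8+17+15 = 62
Base → #101 → #102 → #103 → #105 → #104: 6+16+8+2+15 = 47
Base → #101 → #102 → #104 → #103 → #105: 6+16+11+17+2 = 52
Base → #101 → #102 → #104 → #105 → #103: 6+16+11+15+2 = 50
Base → #101 → #102 → #105 → #103 → #104: 6+16+6+2+17 = 47
Base → #101 → #102 → #105 → #104 → #103: 6+16+6+15+17 = 60
Base → #101 → #103 → #102 → #104 → #105: 6+14+8+11+15 = 54
Base → #101 → #103 → #102 → #105 → #104: 6+14+8+6+15 = 49
Base → #101 → #103 → #104 → #102 → #105: 6+14+17+11+6 = 54
Base → #101 → #103 → #104 → #105 → #102: 6+14+17+15+6 = 58
Base → #101 → #103 → #105 → #102 → #104: 6+14+2+6+11 = 39
Base → #101 → #103 → #105 → #104 → #102: 6+14+2+15+11 = 48
Base → #101 → #104 → #102 → #103 → #105: 6+9+11+8+2 = 36
Base → #101 → #104 → #102 → #105 → #103: 6+9+11+6+2 = 34
… (106 more)
The minimum is 34.
One shortest path: Base → #101 → #104 → #102 → #105 → #103.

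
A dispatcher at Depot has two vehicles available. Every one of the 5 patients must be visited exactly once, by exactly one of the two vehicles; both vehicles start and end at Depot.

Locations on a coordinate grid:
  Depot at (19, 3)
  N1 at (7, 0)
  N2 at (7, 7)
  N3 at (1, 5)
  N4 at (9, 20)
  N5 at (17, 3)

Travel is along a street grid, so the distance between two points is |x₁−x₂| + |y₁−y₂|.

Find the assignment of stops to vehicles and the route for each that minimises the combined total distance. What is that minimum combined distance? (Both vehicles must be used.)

Try each way of splitting the stops between the two vehicles (each non-empty) and, for each split, find the best tour for each vehicle:
  {N1} + {N2, N3, N4, N5}: 30 + 70 = 100
  {N2} + {N1, N3, N4, N5}: 32 + 76 = 108
  {N1, N2} + {N3, N4, N5}: 38 + 70 = 108
  {N3} + {N1, N2, N4, N5}: 40 + 64 = 104
  {N1, N3} + {N2, N4, N5}: 46 + 58 = 104
  {N2, N3} + {N1, N4, N5}: 44 + 64 = 108
  … (15 splits in total)
  {N1, N2, N3, N4} + {N5}: 76 + 4 = 80  ← best
Best: vehicle 1 Depot → N1 → N3 → N2 → N4 → Depot = 76; vehicle 2 Depot → N5 → Depot = 4; combined 80.

80 — the smallest possible combined total.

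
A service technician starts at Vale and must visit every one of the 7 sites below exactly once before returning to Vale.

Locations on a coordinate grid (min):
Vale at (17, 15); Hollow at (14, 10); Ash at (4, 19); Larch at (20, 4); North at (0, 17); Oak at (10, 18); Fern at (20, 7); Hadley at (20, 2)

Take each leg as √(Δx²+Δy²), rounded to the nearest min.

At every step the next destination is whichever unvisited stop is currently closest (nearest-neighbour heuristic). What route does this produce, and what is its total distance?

Vale → [Hollow:6 / Oak:8 / Fern:9 / Larch:11 / Hadley:13 / Ash:14 / North:17] → Hollow (6)
Hollow → [Fern:7 / Larch:8 / Oak:9 / Hadley:10 / Ash:13 / North:16] → Fern (7)
Fern → [Larch:3 / Hadley:5 / Oak:15 / Ash:20 / North:22] → Larch (3)
Larch → [Hadley:2 / Oak:17 / Ash:22 / North:24] → Hadley (2)
Hadley → [Oak:19 / Ash:23 / North:25] → Oak (19)
Oak → [Ash:6 / North:10] → Ash (6)
Ash → [North:4] → North (4)
Return North→Vale: 17.
Total = 6 + 7 + 3 + 2 + 19 + 6 + 4 + 17 = 64.

64 min along Vale → Hollow → Fern → Larch → Hadley → Oak → Ash → North → Vale.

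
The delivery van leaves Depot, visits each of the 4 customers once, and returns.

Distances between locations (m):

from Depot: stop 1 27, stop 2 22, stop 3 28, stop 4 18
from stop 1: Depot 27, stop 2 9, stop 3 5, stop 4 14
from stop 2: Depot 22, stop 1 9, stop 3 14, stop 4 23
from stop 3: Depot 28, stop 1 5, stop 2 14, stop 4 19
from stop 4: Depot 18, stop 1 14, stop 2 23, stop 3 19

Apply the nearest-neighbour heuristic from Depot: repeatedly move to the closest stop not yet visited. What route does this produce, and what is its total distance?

73 m along Depot → stop 4 → stop 1 → stop 3 → stop 2 → Depot.

Depot → [stop 4:18 / stop 2:22 / stop 1:27 / stop 3:28] → stop 4 (18)
stop 4 → [stop 1:14 / stop 3:19 / stop 2:23] → stop 1 (14)
stop 1 → [stop 3:5 / stop 2:9] → stop 3 (5)
stop 3 → [stop 2:14] → stop 2 (14)
Return stop 2→Depot: 22.
Total = 18 + 14 + 5 + 14 + 22 = 73.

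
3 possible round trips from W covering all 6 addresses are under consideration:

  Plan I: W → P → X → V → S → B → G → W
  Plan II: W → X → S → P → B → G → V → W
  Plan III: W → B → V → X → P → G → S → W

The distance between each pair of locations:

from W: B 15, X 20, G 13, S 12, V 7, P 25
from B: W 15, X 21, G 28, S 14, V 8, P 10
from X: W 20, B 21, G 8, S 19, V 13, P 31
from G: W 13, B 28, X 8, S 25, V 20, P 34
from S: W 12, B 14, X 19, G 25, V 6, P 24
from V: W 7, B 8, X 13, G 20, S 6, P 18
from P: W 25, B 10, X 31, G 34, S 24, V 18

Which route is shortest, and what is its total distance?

Plan I: 25 + 31 + 13 + 6 + 14 + 28 + 13 = 130
Plan II: 20 + 19 + 24 + 10 + 28 + 20 + 7 = 128
Plan III: 15 + 8 + 13 + 31 + 34 + 25 + 12 = 138

Shortest is Plan II, total 128.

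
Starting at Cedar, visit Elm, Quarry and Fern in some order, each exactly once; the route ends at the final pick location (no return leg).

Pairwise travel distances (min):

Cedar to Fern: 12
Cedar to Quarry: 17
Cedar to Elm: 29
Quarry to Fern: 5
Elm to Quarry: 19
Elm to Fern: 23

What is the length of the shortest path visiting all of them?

There are 3! = 6 possible orderings.
Cedar→Elm→Quarry→Fern: 29+19+5 = 53
Cedar→Elm→Fern→Quarry: 29+23+5 = 57
Cedar→Quarry→Elm→Fern: 17+19+23 = 59
Cedar→Quarry→Fern→Elm: 17+5+23 = 45
Cedar→Fern→Elm→Quarry: 12+23+19 = 54
Cedar→Fern→Quarry→Elm: 12+5+19 = 36
The minimum is 36.
One shortest path: Cedar → Fern → Quarry → Elm.

36 min — the minimum one-way total.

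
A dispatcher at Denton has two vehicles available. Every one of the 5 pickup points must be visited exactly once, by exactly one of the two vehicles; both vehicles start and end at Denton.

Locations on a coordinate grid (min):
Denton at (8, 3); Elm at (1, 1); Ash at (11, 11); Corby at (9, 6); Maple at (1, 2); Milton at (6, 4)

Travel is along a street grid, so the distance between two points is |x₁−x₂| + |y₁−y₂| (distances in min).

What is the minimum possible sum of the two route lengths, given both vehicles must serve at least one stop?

Check every non-empty split of the stops between the two vehicles; for each half take its own optimal tour:
  {Elm} + {Ash, Corby, Maple, Milton}: 18 + 38 = 56
  {Ash} + {Elm, Corby, Maple, Milton}: 22 + 26 = 48
  {Elm, Ash} + {Corby, Maple, Milton}: 40 + 24 = 64
  {Corby} + {Elm, Ash, Maple, Milton}: 8 + 40 = 48
  {Elm, Corby} + {Ash, Maple, Milton}: 26 + 38 = 64
  {Ash, Corby} + {Elm, Maple, Milton}: 22 + 20 = 42
  … (15 splits in total)
Best: vehicle 1 Denton → Ash → Corby → Denton = 22; vehicle 2 Denton → Elm → Maple → Milton → Denton = 20; combined 42.

42 min — the smallest possible combined total.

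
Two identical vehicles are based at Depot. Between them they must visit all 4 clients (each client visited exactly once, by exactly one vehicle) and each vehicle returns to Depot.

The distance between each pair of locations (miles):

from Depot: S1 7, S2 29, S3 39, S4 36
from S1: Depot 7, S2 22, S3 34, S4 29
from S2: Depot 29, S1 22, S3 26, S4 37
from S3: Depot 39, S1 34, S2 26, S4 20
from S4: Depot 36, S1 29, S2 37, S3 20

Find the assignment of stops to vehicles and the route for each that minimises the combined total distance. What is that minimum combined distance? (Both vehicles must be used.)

Minimum combined distance: 125 miles.

There are 2^3 − 1 = 7 ways to divide the 4 stops into two non-empty groups. For each, the best each vehicle can do is its own shortest tour through its group:
  {S1} + {S2, S3, S4}: 14 + 111 = 125
  {S2} + {S1, S3, S4}: 58 + 95 = 153
  {S1, S2} + {S3, S4}: 58 + 95 = 153
  {S3} + {S1, S2, S4}: 78 + 102 = 180
  {S1, S3} + {S2, S4}: 80 + 102 = 182
  {S2, S3} + {S1, S4}: 94 + 72 = 166
  … (7 splits in total)
Best: vehicle 1 Depot → S1 → Depot = 14; vehicle 2 Depot → S2 → S3 → S4 → Depot = 111; combined 125.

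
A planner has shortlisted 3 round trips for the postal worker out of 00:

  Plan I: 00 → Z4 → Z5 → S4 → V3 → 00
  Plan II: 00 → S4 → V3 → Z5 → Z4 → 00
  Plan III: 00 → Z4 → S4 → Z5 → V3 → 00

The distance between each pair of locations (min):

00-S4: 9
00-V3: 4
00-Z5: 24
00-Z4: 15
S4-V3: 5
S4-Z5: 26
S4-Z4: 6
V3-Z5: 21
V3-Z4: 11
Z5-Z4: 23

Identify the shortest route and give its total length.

Plan I: 15 + 23 + 26 + 5 + 4 = 73
Plan II: 9 + 5 + 21 + 23 + 15 = 73
Plan III: 15 + 6 + 26 + 21 + 4 = 72

72 min — Plan III is the shortest.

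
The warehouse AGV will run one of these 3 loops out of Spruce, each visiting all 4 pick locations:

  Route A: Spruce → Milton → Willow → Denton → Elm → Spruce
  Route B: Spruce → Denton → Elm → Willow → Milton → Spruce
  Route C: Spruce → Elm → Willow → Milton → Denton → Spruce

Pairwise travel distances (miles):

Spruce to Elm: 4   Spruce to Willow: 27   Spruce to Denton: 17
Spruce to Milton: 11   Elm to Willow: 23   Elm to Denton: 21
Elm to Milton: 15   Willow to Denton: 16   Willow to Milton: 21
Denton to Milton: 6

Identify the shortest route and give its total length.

Route A: 11 + 21 + 16 + 21 + 4 = 73
Route B: 17 + 21 + 23 + 21 + 11 = 93
Route C: 4 + 23 + 21 + 6 + 17 = 71

71 miles — Route C is the shortest.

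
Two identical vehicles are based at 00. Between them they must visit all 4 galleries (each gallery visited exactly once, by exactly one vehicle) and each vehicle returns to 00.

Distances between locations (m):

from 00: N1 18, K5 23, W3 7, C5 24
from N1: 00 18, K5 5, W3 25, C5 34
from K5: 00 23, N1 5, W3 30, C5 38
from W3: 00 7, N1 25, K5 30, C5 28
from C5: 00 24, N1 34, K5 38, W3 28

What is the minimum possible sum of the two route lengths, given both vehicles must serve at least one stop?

99 m — the smallest possible combined total.

Check every non-empty split of the stops between the two vehicles; for each half take its own optimal tour:
  {N1} + {K5, W3, C5}: 36 + 96 = 132
  {K5} + {N1, W3, C5}: 46 + 87 = 133
  {N1, K5} + {W3, C5}: 46 + 59 = 105
  {W3} + {N1, K5, C5}: 14 + 85 = 99
  {N1, W3} + {K5, C5}: 50 + 85 = 135
  {K5, W3} + {N1, C5}: 60 + 76 = 136
  … (7 splits in total)
Best: vehicle 1 00 → W3 → 00 = 14; vehicle 2 00 → N1 → K5 → C5 → 00 = 85; combined 99.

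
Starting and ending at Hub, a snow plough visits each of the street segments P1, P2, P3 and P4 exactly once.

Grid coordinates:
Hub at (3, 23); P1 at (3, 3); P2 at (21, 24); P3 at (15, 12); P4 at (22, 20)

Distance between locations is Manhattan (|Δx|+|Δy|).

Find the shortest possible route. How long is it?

80 — the shortest possible round trip.

Hub → P1 → P2 → P3 → P4 → Hub: 20+39+18+15+22 = 114
Hub → P1 → P2 → P4 → P3 → Hub: 20+39+5+15+23 = 102
Hub → P1 → P3 → P2 → P4 → Hub: 20+21+18+5+22 = 86
Hub → P1 → P3 → P4 → P2 → Hub: 20+21+15+5+19 = 80
Hub → P1 → P4 → P2 → P3 → Hub: 20+36+5+18+23 = 102
Hub → P1 → P4 → P3 → P2 → Hub: 20+36+15+18+19 = 108
Hub → P2 → P1 → P3 → P4 → Hub: 19+39+21+15+22 = 116
Hub → P2 → P1 → P4 → P3 → Hub: 19+39+36+15+23 = 132
Hub → P2 → P3 → P1 → P4 → Hub: 19+18+21+36+22 = 116
Hub → P2 → P4 → P1 → P3 → Hub: 19+5+36+21+23 = 104
Hub → P3 → P1 → P2 → P4 → Hub: 23+21+39+5+22 = 110
Hub → P3 → P2 → P1 → P4 → Hub: 23+18+39+36+22 = 138
The minimum is 80.
One optimal route: Hub → P1 → P3 → P4 → P2 → Hub (or its reverse).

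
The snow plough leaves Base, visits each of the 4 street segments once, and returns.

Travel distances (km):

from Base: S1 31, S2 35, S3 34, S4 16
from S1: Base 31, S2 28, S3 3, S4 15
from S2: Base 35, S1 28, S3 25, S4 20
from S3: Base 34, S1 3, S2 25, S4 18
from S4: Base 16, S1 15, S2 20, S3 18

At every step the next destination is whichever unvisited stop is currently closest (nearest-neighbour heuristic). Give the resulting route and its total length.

At Base the remaining stops are S4 16, S1 31, S3 34, S2 35; go to S4.
At S4 the remaining stops are S1 15, S3 18, S2 20; go to S1.
At S1 the remaining stops are S3 3, S2 28; go to S3.
At S3 the remaining stops are S2 25; go to S2.
Return S2→Base: 35.
Total = 16 + 15 + 3 + 25 + 35 = 94.

Total distance 94 km via the nearest-neighbour route Base → S4 → S1 → S3 → S2 → Base.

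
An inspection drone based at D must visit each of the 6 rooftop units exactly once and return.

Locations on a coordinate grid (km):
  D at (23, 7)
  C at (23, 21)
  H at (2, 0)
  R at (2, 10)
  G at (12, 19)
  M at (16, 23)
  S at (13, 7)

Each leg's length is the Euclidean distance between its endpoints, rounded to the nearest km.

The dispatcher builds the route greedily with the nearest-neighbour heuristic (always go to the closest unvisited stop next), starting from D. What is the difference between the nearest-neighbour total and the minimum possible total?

From D: S=10, C=14, G=16, M=17, R=21, H=22 → choose S (10).
From S: R=11, G=12, H=13, M=16, C=17 → choose R (11).
From R: H=10, G=13, M=19, C=24 → choose H (10).
From H: G=21, M=27, C=30 → choose G (21).
From G: M=6, C=11 → choose M (6).
From M: C=7 → choose C (7).
NN route D → S → R → H → G → M → C → D costs 79.
Optimal: D → C → M → G → R → H → S → D costs 73 (by enumerating all 360 distinct tours).
Excess = 79 − 73 = 6.

The nearest-neighbour route is 6 km longer than optimal.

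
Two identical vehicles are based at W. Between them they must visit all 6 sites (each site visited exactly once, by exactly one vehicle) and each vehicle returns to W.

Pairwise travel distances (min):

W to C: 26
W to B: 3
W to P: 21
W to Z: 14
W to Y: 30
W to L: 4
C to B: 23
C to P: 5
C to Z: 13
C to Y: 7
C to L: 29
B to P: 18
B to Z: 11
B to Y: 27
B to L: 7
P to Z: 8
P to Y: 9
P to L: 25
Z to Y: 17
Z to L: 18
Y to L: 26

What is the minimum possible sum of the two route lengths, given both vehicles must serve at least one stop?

Minimum combined distance: 70 min.

Try each way of splitting the stops between the two vehicles (each non-empty) and, for each split, find the best tour for each vehicle:
  {C} + {B, P, Z, Y, L}: 52 + 61 = 113
  {B} + {C, P, Z, Y, L}: 6 + 64 = 70
  {C, B} + {P, Z, Y, L}: 52 + 61 = 113
  {P} + {C, B, Z, Y, L}: 42 + 64 = 106
  {C, P} + {B, Z, Y, L}: 52 + 61 = 113
  {B, P} + {C, Z, Y, L}: 42 + 64 = 106
  … (31 splits in total)
Best: vehicle 1 W → B → W = 6; vehicle 2 W → Z → P → C → Y → L → W = 64; combined 70.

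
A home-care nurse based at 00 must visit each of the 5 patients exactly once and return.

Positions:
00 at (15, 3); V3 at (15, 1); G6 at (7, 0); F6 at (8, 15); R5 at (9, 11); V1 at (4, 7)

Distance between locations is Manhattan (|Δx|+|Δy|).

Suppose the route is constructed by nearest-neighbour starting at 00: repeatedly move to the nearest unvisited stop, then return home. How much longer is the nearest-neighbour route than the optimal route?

2 longer than the optimal tour.

00: V3=2, G6=11, R5=14, V1=15, F6=19 ⇒ V3
V3: G6=9, R5=16, V1=17, F6=21 ⇒ G6
G6: V1=10, R5=13, F6=16 ⇒ V1
V1: R5=9, F6=12 ⇒ R5
R5: F6=5 ⇒ F6
NN route 00 → V3 → G6 → V1 → R5 → F6 → 00 costs 54.
Optimal: 00 → V3 → G6 → V1 → F6 → R5 → 00 costs 52 (by enumerating all 60 distinct tours).
Excess = 54 − 52 = 2.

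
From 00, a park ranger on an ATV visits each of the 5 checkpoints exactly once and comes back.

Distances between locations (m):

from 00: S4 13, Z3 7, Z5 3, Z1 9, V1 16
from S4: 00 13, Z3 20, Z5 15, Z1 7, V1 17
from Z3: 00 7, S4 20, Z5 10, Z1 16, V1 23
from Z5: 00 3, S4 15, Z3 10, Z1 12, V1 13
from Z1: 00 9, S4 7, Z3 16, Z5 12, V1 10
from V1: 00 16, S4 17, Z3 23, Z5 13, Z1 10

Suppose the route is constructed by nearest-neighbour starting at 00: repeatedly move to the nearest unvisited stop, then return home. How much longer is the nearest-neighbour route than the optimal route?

From 00: Z5=3, Z3=7, Z1=9, S4=13, V1=16 → choose Z5 (3).
From Z5: Z3=10, Z1=12, V1=13, S4=15 → choose Z3 (10).
From Z3: Z1=16, S4=20, V1=23 → choose Z1 (16).
From Z1: S4=7, V1=10 → choose S4 (7).
From S4: V1=17 → choose V1 (17).
NN route 00 → Z5 → Z3 → Z1 → S4 → V1 → 00 costs 69.
Optimal: 00 → S4 → Z1 → V1 → Z5 → Z3 → 00 costs 60 (by enumerating all 60 distinct tours).
Excess = 69 − 60 = 9.

Excess over optimum: 9 m.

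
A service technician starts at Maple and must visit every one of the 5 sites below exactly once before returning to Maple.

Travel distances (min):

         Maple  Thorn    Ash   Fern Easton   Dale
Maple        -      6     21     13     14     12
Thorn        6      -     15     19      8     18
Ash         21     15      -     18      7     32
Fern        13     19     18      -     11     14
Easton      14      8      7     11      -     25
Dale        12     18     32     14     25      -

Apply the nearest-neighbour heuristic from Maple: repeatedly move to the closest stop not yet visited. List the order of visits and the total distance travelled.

At Maple the remaining stops are Thorn 6, Dale 12, Fern 13, Easton 14, Ash 21; go to Thorn.
At Thorn the remaining stops are Easton 8, Ash 15, Dale 18, Fern 19; go to Easton.
At Easton the remaining stops are Ash 7, Fern 11, Dale 25; go to Ash.
At Ash the remaining stops are Fern 18, Dale 32; go to Fern.
At Fern the remaining stops are Dale 14; go to Dale.
Return Dale→Maple: 12.
Total = 6 + 8 + 7 + 18 + 14 + 12 = 65.

Total distance 65 min via the nearest-neighbour route Maple → Thorn → Easton → Ash → Fern → Dale → Maple.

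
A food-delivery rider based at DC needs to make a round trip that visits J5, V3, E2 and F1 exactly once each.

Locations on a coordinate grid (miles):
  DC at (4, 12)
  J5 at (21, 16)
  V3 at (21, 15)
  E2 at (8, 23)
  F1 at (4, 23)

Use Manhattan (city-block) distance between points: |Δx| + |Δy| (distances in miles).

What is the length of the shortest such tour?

There are 12 distinct closed tours to check (reversals are equivalent).
DC→J5→V3→E2→F1→DC: 21+1+21+4+11 = 58
DC→J5→V3→F1→E2→DC: 21+1+25+4+15 = 66
DC→J5→E2→V3→F1→DC: 21+20+21+25+11 = 98
DC→J5→E2→F1→V3→DC: 21+20+4+25+20 = 90
DC→J5→F1→V3→E2→DC: 21+24+25+21+15 = 106
DC→J5→F1→E2→V3→DC: 21+24+4+21+20 = 90
DC→V3→J5→E2→F1→DC: 20+1+20+4+11 = 56
DC→V3→J5→F1→E2→DC: 20+1+24+4+15 = 64
DC→V3→E2→J5→F1→DC: 20+21+20+24+11 = 96
DC→V3→F1→J5→E2→DC: 20+25+24+20+15 = 104
DC→E2→J5→V3→F1→DC: 15+20+1+25+11 = 72
DC→E2→V3→J5→F1→DC: 15+21+1+24+11 = 72
The minimum is 56.
One optimal route: DC → V3 → J5 → E2 → F1 → DC (or its reverse).

56 miles — the shortest possible round trip.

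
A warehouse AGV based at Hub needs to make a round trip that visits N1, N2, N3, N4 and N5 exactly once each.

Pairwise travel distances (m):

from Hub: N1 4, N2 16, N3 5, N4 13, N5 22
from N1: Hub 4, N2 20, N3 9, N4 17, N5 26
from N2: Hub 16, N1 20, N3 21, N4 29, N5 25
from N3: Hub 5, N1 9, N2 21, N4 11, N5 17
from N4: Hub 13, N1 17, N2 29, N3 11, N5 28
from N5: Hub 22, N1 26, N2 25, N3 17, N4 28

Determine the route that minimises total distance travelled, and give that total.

Minimum total distance: 90 m.

Hub→N1→N2→N3→N4→N5→Hub: 4+20+21+11+28+22 = 106
Hub→N1→N2→N3→N5→N4→Hub: 4+20+21+17+28+13 = 103
Hub→N1→N2→N4→N3→N5→Hub: 4+20+29+11+17+22 = 103
Hub→N1→N2→N4→N5→N3→Hub: 4+20+29+28+17+5 = 103
Hub→N1→N2→N5→N3→N4→Hub: 4+20+25+17+11+13 = 90
Hub→N1→N2→N5→N4→N3→Hub: 4+20+25+28+11+5 = 93
Hub→N1→N3→N2→N4→N5→Hub: 4+9+21+29+28+22 = 113
Hub→N1→N3→N2→N5→N4→Hub: 4+9+21+25+28+13 = 100
Hub→N1→N3→N4→N2→N5→Hub: 4+9+11+29+25+22 = 100
Hub→N1→N3→N4→N5→N2→Hub: 4+9+11+28+25+16 = 93
Hub→N1→N3→N5→N2→N4→Hub: 4+9+17+25+29+13 = 97
Hub→N1→N3→N5→N4→N2→Hub: 4+9+17+28+29+16 = 103
Hub→N1→N4→N2→N3→N5→Hub: 4+17+29+21+17+22 = 110
Hub→N1→N4→N2→N5→N3→Hub: 4+17+29+25+17+5 = 97
… (46 more)
The minimum is 90.
One optimal route: Hub → N1 → N2 → N5 → N3 → N4 → Hub (or its reverse).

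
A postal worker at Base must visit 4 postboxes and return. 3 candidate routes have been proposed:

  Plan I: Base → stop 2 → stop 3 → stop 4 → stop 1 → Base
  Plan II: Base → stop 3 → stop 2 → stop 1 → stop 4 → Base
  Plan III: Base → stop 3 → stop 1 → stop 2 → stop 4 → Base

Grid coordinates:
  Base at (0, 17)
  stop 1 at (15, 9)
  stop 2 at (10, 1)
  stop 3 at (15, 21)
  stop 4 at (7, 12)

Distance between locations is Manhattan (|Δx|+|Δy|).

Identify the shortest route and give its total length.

Plan I: 26 + 25 + 17 + 11 + 23 = 102
Plan II: 19 + 25 + 13 + 11 + 12 = 80
Plan III: 19 + 12 + 13 + 14 + 12 = 70

70 — Plan III is the shortest.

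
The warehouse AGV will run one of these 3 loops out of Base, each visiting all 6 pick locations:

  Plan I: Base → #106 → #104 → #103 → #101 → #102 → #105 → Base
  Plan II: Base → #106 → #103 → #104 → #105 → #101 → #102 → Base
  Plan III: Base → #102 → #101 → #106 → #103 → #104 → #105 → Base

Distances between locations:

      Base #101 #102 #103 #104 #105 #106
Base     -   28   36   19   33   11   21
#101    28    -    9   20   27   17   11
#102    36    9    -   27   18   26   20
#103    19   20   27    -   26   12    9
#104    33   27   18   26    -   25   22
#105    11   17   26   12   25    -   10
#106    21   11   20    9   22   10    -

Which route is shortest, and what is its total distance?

Plan I: 21 + 22 + 26 + 20 + 9 + 26 + 11 = 135
Plan II: 21 + 9 + 26 + 25 + 17 + 9 + 36 = 143
Plan III: 36 + 9 + 11 + 9 + 26 + 25 + 11 = 127

127 — Plan III is the shortest.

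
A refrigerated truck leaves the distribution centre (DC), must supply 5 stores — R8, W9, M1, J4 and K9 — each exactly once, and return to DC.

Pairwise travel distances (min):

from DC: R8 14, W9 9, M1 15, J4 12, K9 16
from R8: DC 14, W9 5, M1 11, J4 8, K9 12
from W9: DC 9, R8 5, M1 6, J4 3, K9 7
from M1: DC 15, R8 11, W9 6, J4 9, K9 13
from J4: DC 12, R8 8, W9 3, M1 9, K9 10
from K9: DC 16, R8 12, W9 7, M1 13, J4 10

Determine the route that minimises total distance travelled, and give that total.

With 5 stops there are 5!/2 = 60 distinct round trips (a route and its reverse cost the same).
DC - R8 - W9 - M1 - J4 - K9 - DC: 14+5+6+9+10+16 = 60
DC - R8 - W9 - M1 - K9 - J4 - DC: 14+5+6+13+10+12 = 60
DC - R8 - W9 - J4 - M1 - K9 - DC: 14+5+3+9+13+16 = 60
DC - R8 - W9 - J4 - K9 - M1 - DC: 14+5+3+10+13+15 = 60
DC - R8 - W9 - K9 - M1 - J4 - DC: 14+5+7+13+9+12 = 60
DC - R8 - W9 - K9 - J4 - M1 - DC: 14+5+7+10+9+15 = 60
DC - R8 - M1 - W9 - J4 - K9 - DC: 14+11+6+3+10+16 = 60
DC - R8 - M1 - W9 - K9 - J4 - DC: 14+11+6+7+10+12 = 60
DC - R8 - M1 - J4 - W9 - K9 - DC: 14+11+9+3+7+16 = 60
DC - R8 - M1 - J4 - K9 - W9 - DC: 14+11+9+10+7+9 = 60
DC - R8 - M1 - K9 - W9 - J4 - DC: 14+11+13+7+3+12 = 60
DC - R8 - M1 - K9 - J4 - W9 - DC: 14+11+13+10+3+9 = 60
DC - R8 - J4 - W9 - M1 - K9 - DC: 14+8+3+6+13+16 = 60
DC - R8 - J4 - W9 - K9 - M1 - DC: 14+8+3+7+13+15 = 60
… (46 more)
The minimum is 60.
One optimal route: DC → R8 → W9 → M1 → J4 → K9 → DC (or its reverse).

Minimum total distance: 60 min.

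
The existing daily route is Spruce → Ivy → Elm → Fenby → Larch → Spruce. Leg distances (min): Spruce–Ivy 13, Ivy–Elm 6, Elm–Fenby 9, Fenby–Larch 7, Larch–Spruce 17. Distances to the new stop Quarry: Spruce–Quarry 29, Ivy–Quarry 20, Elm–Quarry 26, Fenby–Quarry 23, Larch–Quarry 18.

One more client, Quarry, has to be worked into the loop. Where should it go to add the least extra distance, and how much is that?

Insertion cost between consecutive stops i–j is d(i,Quarry) + d(Quarry,j) − d(i,j):
  between Spruce and Ivy: 29 + 20 − 13 = 36
  between Ivy and Elm: 20 + 26 − 6 = 40
  between Elm and Fenby: 26 + 23 − 9 = 40
  between Fenby and Larch: 23 + 18 − 7 = 34
  between Larch and Spruce: 18 + 29 − 17 = 30
Cheapest insertion is between Larch and Spruce, adding 30.
New total = 52 + 30 = 82.

Adding 30 min by placing Quarry on the Larch–Spruce leg.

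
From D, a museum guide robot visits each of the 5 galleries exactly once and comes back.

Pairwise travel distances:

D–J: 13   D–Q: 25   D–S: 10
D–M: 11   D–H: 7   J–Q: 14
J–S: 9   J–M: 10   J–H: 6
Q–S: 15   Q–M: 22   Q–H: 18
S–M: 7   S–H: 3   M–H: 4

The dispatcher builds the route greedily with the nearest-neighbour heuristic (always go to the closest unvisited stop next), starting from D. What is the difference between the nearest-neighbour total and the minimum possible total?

6 longer than the optimal tour.

D: H=7, S=10, M=11, J=13, Q=25 ⇒ H
H: S=3, M=4, J=6, Q=18 ⇒ S
S: M=7, J=9, Q=15 ⇒ M
M: J=10, Q=22 ⇒ J
J: Q=14 ⇒ Q
NN route D → H → S → M → J → Q → D costs 66.
Optimal: D → J → Q → S → M → H → D costs 60 (by enumerating all 60 distinct tours).
Excess = 66 − 60 = 6.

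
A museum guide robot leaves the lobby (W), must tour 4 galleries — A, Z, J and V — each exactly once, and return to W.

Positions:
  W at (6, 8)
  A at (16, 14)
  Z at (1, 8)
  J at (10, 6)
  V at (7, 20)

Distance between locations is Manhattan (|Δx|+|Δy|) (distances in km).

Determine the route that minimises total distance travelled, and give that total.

Minimum total distance: 58 km.

W - A - Z - J - V - W: 16+21+11+17+13 = 78
W - A - Z - V - J - W: 16+21+18+17+6 = 78
W - A - J - Z - V - W: 16+14+11+18+13 = 72
W - A - J - V - Z - W: 16+14+17+18+5 = 70
W - A - V - Z - J - W: 16+15+18+11+6 = 66
W - A - V - J - Z - W: 16+15+17+11+5 = 64
W - Z - A - J - V - W: 5+21+14+17+13 = 70
W - Z - A - V - J - W: 5+21+15+17+6 = 64
W - Z - J - A - V - W: 5+11+14+15+13 = 58
W - Z - V - A - J - W: 5+18+15+14+6 = 58
W - J - A - Z - V - W: 6+14+21+18+13 = 72
W - J - Z - A - V - W: 6+11+21+15+13 = 66
The minimum is 58.
One optimal route: W → Z → J → A → V → W (or its reverse).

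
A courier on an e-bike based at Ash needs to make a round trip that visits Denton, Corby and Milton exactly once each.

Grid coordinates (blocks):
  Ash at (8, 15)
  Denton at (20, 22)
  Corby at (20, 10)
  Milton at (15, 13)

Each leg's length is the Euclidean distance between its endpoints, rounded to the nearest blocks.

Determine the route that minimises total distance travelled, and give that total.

With 3 stops there are 3!/2 = 3 distinct round trips (a route and its reverse cost the same).
Ash-Denton-Corby-Milton-Ash: 14+12+6+7 = 39
Ash-Denton-Milton-Corby-Ash: 14+10+6+13 = 43
Ash-Corby-Denton-Milton-Ash: 13+12+10+7 = 42
The minimum is 39.
One optimal route: Ash → Denton → Corby → Milton → Ash (or its reverse).

39 blocks — the shortest possible round trip.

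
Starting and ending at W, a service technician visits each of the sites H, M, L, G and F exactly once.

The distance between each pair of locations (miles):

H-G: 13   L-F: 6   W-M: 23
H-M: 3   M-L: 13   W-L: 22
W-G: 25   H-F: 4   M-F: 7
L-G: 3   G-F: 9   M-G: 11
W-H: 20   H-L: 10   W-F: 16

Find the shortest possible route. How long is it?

Shortest round trip = 59 miles.

With 5 stops there are 5!/2 = 60 distinct round trips (a route and its reverse cost the same).
W-H-M-L-G-F-W: 20+3+13+3+9+16 = 64
W-H-M-L-F-G-W: 20+3+13+6+9+25 = 76
W-H-M-G-L-F-W: 20+3+11+3+6+16 = 59
W-H-M-G-F-L-W: 20+3+11+9+6+22 = 71
W-H-M-F-L-G-W: 20+3+7+6+3+25 = 64
W-H-M-F-G-L-W: 20+3+7+9+3+22 = 64
W-H-L-M-G-F-W: 20+10+13+11+9+16 = 79
W-H-L-M-F-G-W: 20+10+13+7+9+25 = 84
W-H-L-G-M-F-W: 20+10+3+11+7+16 = 67
W-H-L-G-F-M-W: 20+10+3+9+7+23 = 72
W-H-L-F-M-G-W: 20+10+6+7+11+25 = 79
W-H-L-F-G-M-W: 20+10+6+9+11+23 = 79
W-H-G-M-L-F-W: 20+13+11+13+6+16 = 79
W-H-G-M-F-L-W: 20+13+11+7+6+22 = 79
… (46 more)
The minimum is 59.
One optimal route: W → H → M → G → L → F → W (or its reverse).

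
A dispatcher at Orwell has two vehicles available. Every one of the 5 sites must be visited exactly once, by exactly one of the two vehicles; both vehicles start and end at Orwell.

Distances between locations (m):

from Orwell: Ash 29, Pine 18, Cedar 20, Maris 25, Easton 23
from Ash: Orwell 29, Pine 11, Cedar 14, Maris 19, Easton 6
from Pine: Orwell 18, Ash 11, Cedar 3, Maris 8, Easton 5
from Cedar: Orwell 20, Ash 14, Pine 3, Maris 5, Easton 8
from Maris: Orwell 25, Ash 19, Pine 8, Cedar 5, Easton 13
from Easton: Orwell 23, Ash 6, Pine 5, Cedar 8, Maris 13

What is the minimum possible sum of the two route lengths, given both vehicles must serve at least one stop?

108 m — the smallest possible combined total.

There are 2^4 − 1 = 15 ways to divide the 5 stops into two non-empty groups. For each, the best each vehicle can do is its own shortest tour through its group:
  {Ash} + {Pine, Cedar, Maris, Easton}: 58 + 61 = 119
  {Pine} + {Ash, Cedar, Maris, Easton}: 36 + 73 = 109
  {Ash, Pine} + {Cedar, Maris, Easton}: 58 + 61 = 119
  {Cedar} + {Ash, Pine, Maris, Easton}: 40 + 73 = 113
  {Ash, Cedar} + {Pine, Maris, Easton}: 63 + 61 = 124
  {Pine, Cedar} + {Ash, Maris, Easton}: 41 + 73 = 114
  … (15 splits in total)
  {Cedar, Maris} + {Ash, Pine, Easton}: 50 + 58 = 108  ← best
Best: vehicle 1 Orwell → Cedar → Maris → Orwell = 50; vehicle 2 Orwell → Ash → Easton → Pine → Orwell = 58; combined 108.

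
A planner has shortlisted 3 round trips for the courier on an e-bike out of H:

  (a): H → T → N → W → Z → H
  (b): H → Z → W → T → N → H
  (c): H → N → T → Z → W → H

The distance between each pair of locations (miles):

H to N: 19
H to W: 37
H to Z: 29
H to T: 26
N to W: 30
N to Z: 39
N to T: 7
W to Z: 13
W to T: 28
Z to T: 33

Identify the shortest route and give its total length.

96 miles — (b) is the shortest.

(a): 26 + 7 + 30 + 13 + 29 = 105
(b): 29 + 13 + 28 + 7 + 19 = 96
(c): 19 + 7 + 33 + 13 + 37 = 109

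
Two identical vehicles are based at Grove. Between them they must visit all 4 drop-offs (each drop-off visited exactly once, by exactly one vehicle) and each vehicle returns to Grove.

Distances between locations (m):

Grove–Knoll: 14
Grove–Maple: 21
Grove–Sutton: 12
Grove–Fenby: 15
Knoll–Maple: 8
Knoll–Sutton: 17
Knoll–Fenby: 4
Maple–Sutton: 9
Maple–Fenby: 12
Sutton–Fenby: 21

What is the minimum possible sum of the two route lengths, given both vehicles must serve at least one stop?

Minimum combined distance: 72 m.

There are 2^3 − 1 = 7 ways to divide the 4 stops into two non-empty groups. For each, the best each vehicle can do is its own shortest tour through its group:
  {Knoll} + {Maple, Sutton, Fenby}: 28 + 48 = 76
  {Maple} + {Knoll, Sutton, Fenby}: 42 + 48 = 90
  {Knoll, Maple} + {Sutton, Fenby}: 43 + 48 = 91
  {Sutton} + {Knoll, Maple, Fenby}: 24 + 48 = 72
  {Knoll, Sutton} + {Maple, Fenby}: 43 + 48 = 91
  {Maple, Sutton} + {Knoll, Fenby}: 42 + 33 = 75
  … (7 splits in total)
Best: vehicle 1 Grove → Sutton → Grove = 24; vehicle 2 Grove → Maple → Knoll → Fenby → Grove = 48; combined 72.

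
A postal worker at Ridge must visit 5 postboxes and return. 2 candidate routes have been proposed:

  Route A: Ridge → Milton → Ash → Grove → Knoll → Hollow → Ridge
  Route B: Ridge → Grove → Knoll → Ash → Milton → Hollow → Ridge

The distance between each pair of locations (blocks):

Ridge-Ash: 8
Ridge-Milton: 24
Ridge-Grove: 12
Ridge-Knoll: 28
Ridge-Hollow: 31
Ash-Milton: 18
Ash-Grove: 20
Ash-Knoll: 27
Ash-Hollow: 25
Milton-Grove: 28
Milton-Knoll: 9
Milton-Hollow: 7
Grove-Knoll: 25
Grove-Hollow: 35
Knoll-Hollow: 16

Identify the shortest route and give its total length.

120 blocks — Route B is the shortest.

Route A: 24 + 18 + 20 + 25 + 16 + 31 = 134
Route B: 12 + 25 + 27 + 18 + 7 + 31 = 120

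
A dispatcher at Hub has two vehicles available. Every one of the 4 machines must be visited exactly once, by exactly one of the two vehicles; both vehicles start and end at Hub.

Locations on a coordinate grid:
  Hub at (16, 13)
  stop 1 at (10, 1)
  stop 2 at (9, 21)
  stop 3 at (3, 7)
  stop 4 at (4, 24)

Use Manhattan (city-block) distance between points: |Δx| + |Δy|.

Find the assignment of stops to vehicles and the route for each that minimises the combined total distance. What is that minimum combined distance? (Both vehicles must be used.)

Check every non-empty split of the stops between the two vehicles; for each half take its own optimal tour:
  {stop 1} + {stop 2, stop 3, stop 4}: 36 + 60 = 96
  {stop 2} + {stop 1, stop 3, stop 4}: 30 + 72 = 102
  {stop 1, stop 2} + {stop 3, stop 4}: 54 + 60 = 114
  {stop 3} + {stop 1, stop 2, stop 4}: 38 + 70 = 108
  {stop 1, stop 3} + {stop 2, stop 4}: 50 + 46 = 96
  {stop 2, stop 3} + {stop 1, stop 4}: 54 + 70 = 124
  … (7 splits in total)
Best: vehicle 1 Hub → stop 1 → Hub = 36; vehicle 2 Hub → stop 2 → stop 4 → stop 3 → Hub = 60; combined 96.

96 — the smallest possible combined total.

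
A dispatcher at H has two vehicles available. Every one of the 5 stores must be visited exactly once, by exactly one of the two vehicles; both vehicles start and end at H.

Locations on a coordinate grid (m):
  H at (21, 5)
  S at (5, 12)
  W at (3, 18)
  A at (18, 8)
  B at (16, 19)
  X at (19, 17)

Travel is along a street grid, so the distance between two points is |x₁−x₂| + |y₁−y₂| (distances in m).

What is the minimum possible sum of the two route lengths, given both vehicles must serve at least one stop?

Minimum combined distance: 76 m.

Check every non-empty split of the stops between the two vehicles; for each half take its own optimal tour:
  {S} + {W, A, B, X}: 46 + 64 = 110
  {W} + {S, A, B, X}: 62 + 60 = 122
  {S, W} + {A, B, X}: 62 + 38 = 100
  {A} + {S, W, B, X}: 12 + 64 = 76
  {S, A} + {W, B, X}: 46 + 64 = 110
  {W, A} + {S, B, X}: 62 + 60 = 122
  … (15 splits in total)
Best: vehicle 1 H → A → H = 12; vehicle 2 H → S → W → B → X → H = 64; combined 76.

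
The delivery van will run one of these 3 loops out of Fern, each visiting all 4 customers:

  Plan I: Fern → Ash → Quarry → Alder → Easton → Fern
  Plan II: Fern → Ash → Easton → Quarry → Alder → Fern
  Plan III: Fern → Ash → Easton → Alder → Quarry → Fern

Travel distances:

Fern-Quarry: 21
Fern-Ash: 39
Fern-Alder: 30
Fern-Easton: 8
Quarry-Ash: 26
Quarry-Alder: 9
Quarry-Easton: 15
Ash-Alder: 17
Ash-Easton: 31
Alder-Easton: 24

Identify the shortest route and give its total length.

Plan I: 39 + 26 + 9 + 24 + 8 = 106
Plan II: 39 + 31 + 15 + 9 + 30 = 124
Plan III: 39 + 31 + 24 + 9 + 21 = 124

106 — Plan I is the shortest.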